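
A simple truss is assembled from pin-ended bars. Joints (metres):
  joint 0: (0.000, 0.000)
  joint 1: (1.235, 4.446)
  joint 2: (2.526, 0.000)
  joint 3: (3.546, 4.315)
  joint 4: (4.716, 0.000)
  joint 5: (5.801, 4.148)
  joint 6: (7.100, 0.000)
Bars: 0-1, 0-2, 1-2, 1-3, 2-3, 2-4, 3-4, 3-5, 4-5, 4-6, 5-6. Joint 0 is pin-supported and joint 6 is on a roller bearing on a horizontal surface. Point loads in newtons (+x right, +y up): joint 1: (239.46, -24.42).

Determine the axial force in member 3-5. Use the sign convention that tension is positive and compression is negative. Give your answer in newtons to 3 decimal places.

N=7 nodes, M=11 members, R=3 reactions → 2N=14, M+R=14
member 0 (0-1): L=4.6143, (cx,cy)=(0.2676,0.9635)
member 1 (0-2): L=2.5260, (cx,cy)=(1.0000,0.0000)
member 2 (1-2): L=4.6296, (cx,cy)=(0.2789,-0.9603)
member 3 (1-3): L=2.3147, (cx,cy)=(0.9984,-0.0566)
member 4 (2-3): L=4.4339, (cx,cy)=(0.2300,0.9732)
member 5 (2-4): L=2.1900, (cx,cy)=(1.0000,0.0000)
member 6 (3-4): L=4.4708, (cx,cy)=(0.2617,-0.9651)
member 7 (3-5): L=2.2612, (cx,cy)=(0.9973,-0.0739)
member 8 (4-5): L=4.2876, (cx,cy)=(0.2531,0.9675)
member 9 (4-6): L=2.3840, (cx,cy)=(1.0000,0.0000)
member 10 (5-6): L=4.3466, (cx,cy)=(0.2989,-0.9543)
solve A·x = −loads:
  F[0-1] = +134.6907 N (tension)
  F[0-2] = +203.4109 N (tension)
  F[1-2] = -151.0455 N (compression)
  F[1-3] = -161.5500 N (compression)
  F[2-3] = +149.0516 N (tension)
  F[2-4] = +127.0025 N (tension)
  F[3-4] = -153.0938 N (compression)
  F[3-5] = -87.1763 N (compression)
  F[4-5] = +152.7296 N (tension)
  F[4-6] = +48.2888 N (tension)
  F[5-6] = -161.5812 N (compression)
  Rx@0 = -239.4600 N
  Ry@0 = -129.7769 N
  Ry@6 = +154.1969 N

-87.176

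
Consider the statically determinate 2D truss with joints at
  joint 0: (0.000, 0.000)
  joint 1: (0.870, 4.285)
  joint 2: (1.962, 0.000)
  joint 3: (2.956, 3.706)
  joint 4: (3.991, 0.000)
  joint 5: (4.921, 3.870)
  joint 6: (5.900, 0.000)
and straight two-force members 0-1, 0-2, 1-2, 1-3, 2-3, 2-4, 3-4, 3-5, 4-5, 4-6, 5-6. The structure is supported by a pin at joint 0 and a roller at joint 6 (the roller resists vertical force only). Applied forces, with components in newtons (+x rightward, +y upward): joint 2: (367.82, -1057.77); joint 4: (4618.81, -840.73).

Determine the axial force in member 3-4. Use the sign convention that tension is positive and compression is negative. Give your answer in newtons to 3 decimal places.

-122.928

N=7 nodes, M=11 members, R=3 reactions → 2N=14, M+R=14
member 0 (0-1): L=4.3724, (cx,cy)=(0.1990,0.9800)
member 1 (0-2): L=1.9620, (cx,cy)=(1.0000,0.0000)
member 2 (1-2): L=4.4220, (cx,cy)=(0.2469,-0.9690)
member 3 (1-3): L=2.1649, (cx,cy)=(0.9636,-0.2675)
member 4 (2-3): L=3.8370, (cx,cy)=(0.2591,0.9659)
member 5 (2-4): L=2.0290, (cx,cy)=(1.0000,0.0000)
member 6 (3-4): L=3.8478, (cx,cy)=(0.2690,-0.9631)
member 7 (3-5): L=1.9718, (cx,cy)=(0.9965,0.0832)
member 8 (4-5): L=3.9802, (cx,cy)=(0.2337,0.9723)
member 9 (4-6): L=1.9090, (cx,cy)=(1.0000,0.0000)
member 10 (5-6): L=3.9919, (cx,cy)=(0.2452,-0.9695)
solve A·x = −loads:
  F[0-1] = -997.9979 N (compression)
  F[0-2] = +5185.2058 N (tension)
  F[1-2] = +1147.3391 N (tension)
  F[1-3] = -500.1300 N (compression)
  F[2-3] = -55.9439 N (compression)
  F[2-4] = +5115.2133 N (tension)
  F[3-4] = -122.9283 N (compression)
  F[3-5] = -464.9485 N (compression)
  F[4-5] = +986.4333 N (tension)
  F[4-6] = +232.8495 N (tension)
  F[5-6] = -949.4528 N (compression)
  Rx@0 = -4986.6300 N
  Ry@0 = +978.0427 N
  Ry@6 = +920.4573 N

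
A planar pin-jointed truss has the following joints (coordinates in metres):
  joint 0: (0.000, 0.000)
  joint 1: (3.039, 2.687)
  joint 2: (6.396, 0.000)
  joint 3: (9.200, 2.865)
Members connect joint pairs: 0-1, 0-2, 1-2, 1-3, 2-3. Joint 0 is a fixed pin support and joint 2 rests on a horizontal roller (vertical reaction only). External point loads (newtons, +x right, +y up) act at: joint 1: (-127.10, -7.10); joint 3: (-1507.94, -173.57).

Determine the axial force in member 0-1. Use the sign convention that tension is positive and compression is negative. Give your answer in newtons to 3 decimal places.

-991.096

N=4 nodes, M=5 members, R=3 reactions → 2N=8, M+R=8
member 0 (0-1): L=4.0565, (cx,cy)=(0.7492,0.6624)
member 1 (0-2): L=6.3960, (cx,cy)=(1.0000,0.0000)
member 2 (1-2): L=4.2999, (cx,cy)=(0.7807,-0.6249)
member 3 (1-3): L=6.1636, (cx,cy)=(0.9996,0.0289)
member 4 (2-3): L=4.0088, (cx,cy)=(0.6995,0.7147)
solve A·x = −loads:
  F[0-1] = -991.0964 N (compression)
  F[0-2] = -892.5490 N (compression)
  F[1-2] = +975.5365 N (tension)
  F[1-3] = -1377.5766 N (compression)
  F[2-3] = -187.1993 N (compression)
  Rx@0 = +1635.0400 N
  Ry@0 = +656.4900 N
  Ry@2 = -475.8200 N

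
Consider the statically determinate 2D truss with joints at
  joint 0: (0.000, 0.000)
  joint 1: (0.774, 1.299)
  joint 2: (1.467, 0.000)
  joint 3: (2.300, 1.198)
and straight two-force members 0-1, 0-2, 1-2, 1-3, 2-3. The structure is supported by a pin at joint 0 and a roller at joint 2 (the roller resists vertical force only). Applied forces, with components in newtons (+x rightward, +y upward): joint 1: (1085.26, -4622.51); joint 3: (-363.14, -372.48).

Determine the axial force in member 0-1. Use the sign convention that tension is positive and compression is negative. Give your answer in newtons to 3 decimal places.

N=4 nodes, M=5 members, R=3 reactions → 2N=8, M+R=8
member 0 (0-1): L=1.5121, (cx,cy)=(0.5119,0.8591)
member 1 (0-2): L=1.4670, (cx,cy)=(1.0000,0.0000)
member 2 (1-2): L=1.4723, (cx,cy)=(0.4707,-0.8823)
member 3 (1-3): L=1.5293, (cx,cy)=(0.9978,-0.0660)
member 4 (2-3): L=1.4591, (cx,cy)=(0.5709,0.8210)
solve A·x = −loads:
  F[0-1] = -1522.2506 N (compression)
  F[0-2] = +1501.3106 N (tension)
  F[1-2] = -3749.5432 N (compression)
  F[1-3] = -99.7810 N (compression)
  F[2-3] = -461.6997 N (compression)
  Rx@0 = -722.1200 N
  Ry@0 = +1307.7114 N
  Ry@2 = +3687.2786 N

-1522.251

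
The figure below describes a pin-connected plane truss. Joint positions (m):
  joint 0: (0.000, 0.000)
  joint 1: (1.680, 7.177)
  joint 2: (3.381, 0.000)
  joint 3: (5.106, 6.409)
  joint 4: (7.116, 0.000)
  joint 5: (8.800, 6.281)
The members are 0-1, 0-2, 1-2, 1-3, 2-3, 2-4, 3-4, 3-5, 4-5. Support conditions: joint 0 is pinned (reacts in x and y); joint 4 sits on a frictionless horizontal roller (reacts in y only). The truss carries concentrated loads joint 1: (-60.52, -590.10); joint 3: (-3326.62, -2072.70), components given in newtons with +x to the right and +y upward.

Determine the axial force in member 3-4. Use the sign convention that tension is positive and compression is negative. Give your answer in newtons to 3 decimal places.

1499.296

N=6 nodes, M=9 members, R=3 reactions → 2N=12, M+R=12
member 0 (0-1): L=7.3710, (cx,cy)=(0.2279,0.9737)
member 1 (0-2): L=3.3810, (cx,cy)=(1.0000,0.0000)
member 2 (1-2): L=7.3758, (cx,cy)=(0.2306,-0.9730)
member 3 (1-3): L=3.5110, (cx,cy)=(0.9758,-0.2187)
member 4 (2-3): L=6.6371, (cx,cy)=(0.2599,0.9656)
member 5 (2-4): L=3.7350, (cx,cy)=(1.0000,0.0000)
member 6 (3-4): L=6.7168, (cx,cy)=(0.2992,-0.9542)
member 7 (3-5): L=3.6962, (cx,cy)=(0.9994,-0.0346)
member 8 (4-5): L=6.5028, (cx,cy)=(0.2590,0.9659)
solve A·x = −loads:
  F[0-1] = -4204.0420 N (compression)
  F[0-2] = -2428.9546 N (compression)
  F[1-2] = +4020.7642 N (tension)
  F[1-3] = -1870.2182 N (compression)
  F[2-3] = -4051.6168 N (compression)
  F[2-4] = -448.6640 N (compression)
  F[3-4] = +1499.2965 N (tension)
  F[3-5] = -0.0000 N (compression)
  F[4-5] = +0.0000 N (tension)
  Rx@0 = +3387.1400 N
  Ry@0 = +4093.3910 N
  Ry@4 = -1430.5910 N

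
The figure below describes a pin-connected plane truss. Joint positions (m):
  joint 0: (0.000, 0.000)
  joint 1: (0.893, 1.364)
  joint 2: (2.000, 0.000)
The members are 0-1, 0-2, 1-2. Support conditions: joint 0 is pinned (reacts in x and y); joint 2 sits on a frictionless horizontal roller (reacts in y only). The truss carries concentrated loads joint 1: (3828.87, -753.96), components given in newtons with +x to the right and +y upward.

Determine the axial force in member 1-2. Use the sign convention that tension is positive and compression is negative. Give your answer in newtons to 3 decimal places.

-3796.621

N=3 nodes, M=3 members, R=3 reactions → 2N=6, M+R=6
member 0 (0-1): L=1.6303, (cx,cy)=(0.5477,0.8366)
member 1 (0-2): L=2.0000, (cx,cy)=(1.0000,0.0000)
member 2 (1-2): L=1.7567, (cx,cy)=(0.6302,-0.7765)
solve A·x = −loads:
  F[0-1] = +2622.3448 N (tension)
  F[0-2] = +2392.4936 N (tension)
  F[1-2] = -3796.6211 N (compression)
  Rx@0 = -3828.8700 N
  Ry@0 = -2193.9725 N
  Ry@2 = +2947.9325 N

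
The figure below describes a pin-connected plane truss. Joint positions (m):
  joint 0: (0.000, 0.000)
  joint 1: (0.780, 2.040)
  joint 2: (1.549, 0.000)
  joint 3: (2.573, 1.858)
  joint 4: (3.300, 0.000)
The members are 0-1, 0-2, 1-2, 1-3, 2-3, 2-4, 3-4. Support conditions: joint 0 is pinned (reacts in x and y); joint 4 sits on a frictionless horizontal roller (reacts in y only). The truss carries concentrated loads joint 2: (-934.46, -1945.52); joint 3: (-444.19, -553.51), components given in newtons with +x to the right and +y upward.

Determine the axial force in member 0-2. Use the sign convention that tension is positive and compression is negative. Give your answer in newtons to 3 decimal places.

-841.698

N=5 nodes, M=7 members, R=3 reactions → 2N=10, M+R=10
member 0 (0-1): L=2.1840, (cx,cy)=(0.3571,0.9341)
member 1 (0-2): L=1.5490, (cx,cy)=(1.0000,0.0000)
member 2 (1-2): L=2.1801, (cx,cy)=(0.3527,-0.9357)
member 3 (1-3): L=1.8022, (cx,cy)=(0.9949,-0.1010)
member 4 (2-3): L=2.1215, (cx,cy)=(0.4827,0.8758)
member 5 (2-4): L=1.7510, (cx,cy)=(1.0000,0.0000)
member 6 (3-4): L=1.9952, (cx,cy)=(0.3644,-0.9313)
solve A·x = −loads:
  F[0-1] = -1503.4894 N (compression)
  F[0-2] = -841.6976 N (compression)
  F[1-2] = +1621.0779 N (tension)
  F[1-3] = -1114.4550 N (compression)
  F[2-3] = +489.4254 N (tension)
  F[2-4] = +428.3325 N (tension)
  F[3-4] = -1175.5090 N (compression)
  Rx@0 = +1378.6500 N
  Ry@0 = +1404.3371 N
  Ry@4 = +1094.6929 N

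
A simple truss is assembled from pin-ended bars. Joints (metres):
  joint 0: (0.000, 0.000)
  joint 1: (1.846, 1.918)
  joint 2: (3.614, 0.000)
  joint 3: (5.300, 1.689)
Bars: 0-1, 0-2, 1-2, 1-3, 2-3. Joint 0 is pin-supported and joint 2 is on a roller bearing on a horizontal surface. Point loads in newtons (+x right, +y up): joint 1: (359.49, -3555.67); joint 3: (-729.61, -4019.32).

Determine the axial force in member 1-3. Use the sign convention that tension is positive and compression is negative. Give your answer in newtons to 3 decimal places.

3085.568

N=4 nodes, M=5 members, R=3 reactions → 2N=8, M+R=8
member 0 (0-1): L=2.6620, (cx,cy)=(0.6935,0.7205)
member 1 (0-2): L=3.6140, (cx,cy)=(1.0000,0.0000)
member 2 (1-2): L=2.6086, (cx,cy)=(0.6778,-0.7353)
member 3 (1-3): L=3.4616, (cx,cy)=(0.9978,-0.0662)
member 4 (2-3): L=2.3865, (cx,cy)=(0.7065,0.7077)
solve A·x = −loads:
  F[0-1] = -20.2238 N (compression)
  F[0-2] = -356.0957 N (compression)
  F[1-2] = -5093.6463 N (compression)
  F[1-3] = +3085.5679 N (tension)
  F[2-3] = -5390.7111 N (compression)
  Rx@0 = +370.1200 N
  Ry@0 = +14.5713 N
  Ry@2 = +7560.4187 N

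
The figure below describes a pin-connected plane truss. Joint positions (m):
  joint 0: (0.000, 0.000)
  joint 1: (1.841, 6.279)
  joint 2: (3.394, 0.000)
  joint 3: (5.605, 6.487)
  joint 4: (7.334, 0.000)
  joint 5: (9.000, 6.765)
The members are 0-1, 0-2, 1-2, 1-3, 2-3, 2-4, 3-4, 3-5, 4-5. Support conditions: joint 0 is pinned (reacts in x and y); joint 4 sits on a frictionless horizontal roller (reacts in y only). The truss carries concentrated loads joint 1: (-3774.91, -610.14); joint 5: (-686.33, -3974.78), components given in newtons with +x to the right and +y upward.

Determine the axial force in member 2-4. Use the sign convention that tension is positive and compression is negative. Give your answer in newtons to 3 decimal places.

N=6 nodes, M=9 members, R=3 reactions → 2N=12, M+R=12
member 0 (0-1): L=6.5433, (cx,cy)=(0.2814,0.9596)
member 1 (0-2): L=3.3940, (cx,cy)=(1.0000,0.0000)
member 2 (1-2): L=6.4682, (cx,cy)=(0.2401,-0.9707)
member 3 (1-3): L=3.7697, (cx,cy)=(0.9985,0.0552)
member 4 (2-3): L=6.8534, (cx,cy)=(0.3226,0.9465)
member 5 (2-4): L=3.9400, (cx,cy)=(1.0000,0.0000)
member 6 (3-4): L=6.7135, (cx,cy)=(0.2575,-0.9663)
member 7 (3-5): L=3.4064, (cx,cy)=(0.9967,0.0816)
member 8 (4-5): L=6.9671, (cx,cy)=(0.2391,0.9710)
solve A·x = −loads:
  F[0-1] = -3562.9651 N (compression)
  F[0-2] = -3458.7807 N (compression)
  F[1-2] = +3010.2143 N (tension)
  F[1-3] = +2052.8326 N (tension)
  F[2-3] = -3087.2316 N (compression)
  F[2-4] = -1740.0589 N (compression)
  F[3-4] = +2932.2547 N (tension)
  F[3-5] = +299.5490 N (tension)
  F[4-5] = -4118.7138 N (compression)
  Rx@0 = +4461.2400 N
  Ry@0 = +3419.0343 N
  Ry@4 = +1165.8857 N

-1740.059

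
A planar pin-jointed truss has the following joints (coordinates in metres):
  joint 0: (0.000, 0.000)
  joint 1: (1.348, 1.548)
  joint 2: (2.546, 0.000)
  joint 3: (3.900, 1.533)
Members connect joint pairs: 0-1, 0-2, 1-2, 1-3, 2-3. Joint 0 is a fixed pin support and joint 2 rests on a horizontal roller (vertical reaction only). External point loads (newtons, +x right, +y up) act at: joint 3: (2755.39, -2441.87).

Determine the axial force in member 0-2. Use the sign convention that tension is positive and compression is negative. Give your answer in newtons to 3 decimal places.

179.822

N=4 nodes, M=5 members, R=3 reactions → 2N=8, M+R=8
member 0 (0-1): L=2.0527, (cx,cy)=(0.6567,0.7541)
member 1 (0-2): L=2.5460, (cx,cy)=(1.0000,0.0000)
member 2 (1-2): L=1.9574, (cx,cy)=(0.6120,-0.7908)
member 3 (1-3): L=2.5520, (cx,cy)=(1.0000,-0.0059)
member 4 (2-3): L=2.0453, (cx,cy)=(0.6620,0.7495)
solve A·x = −loads:
  F[0-1] = +3921.9311 N (tension)
  F[0-2] = +179.8216 N (tension)
  F[1-2] = -3776.2896 N (compression)
  F[1-3] = +4886.8513 N (tension)
  F[2-3] = -3219.6343 N (compression)
  Rx@0 = -2755.3900 N
  Ry@0 = -2957.7003 N
  Ry@2 = +5399.5703 N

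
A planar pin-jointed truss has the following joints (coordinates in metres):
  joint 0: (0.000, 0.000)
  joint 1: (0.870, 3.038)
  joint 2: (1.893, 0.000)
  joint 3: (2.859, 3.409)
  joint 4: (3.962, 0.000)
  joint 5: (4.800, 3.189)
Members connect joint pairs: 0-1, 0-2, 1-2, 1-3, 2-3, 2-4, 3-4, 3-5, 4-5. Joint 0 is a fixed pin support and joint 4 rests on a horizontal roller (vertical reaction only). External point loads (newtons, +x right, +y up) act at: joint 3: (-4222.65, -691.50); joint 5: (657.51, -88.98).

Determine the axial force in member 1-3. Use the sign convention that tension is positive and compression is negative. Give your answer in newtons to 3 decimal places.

N=6 nodes, M=9 members, R=3 reactions → 2N=12, M+R=12
member 0 (0-1): L=3.1601, (cx,cy)=(0.2753,0.9614)
member 1 (0-2): L=1.8930, (cx,cy)=(1.0000,0.0000)
member 2 (1-2): L=3.2056, (cx,cy)=(0.3191,-0.9477)
member 3 (1-3): L=2.0233, (cx,cy)=(0.9830,0.1834)
member 4 (2-3): L=3.5432, (cx,cy)=(0.2726,0.9621)
member 5 (2-4): L=2.0690, (cx,cy)=(1.0000,0.0000)
member 6 (3-4): L=3.5830, (cx,cy)=(0.3078,-0.9514)
member 7 (3-5): L=1.9534, (cx,cy)=(0.9936,-0.1126)
member 8 (4-5): L=3.2973, (cx,cy)=(0.2541,0.9672)
solve A·x = −loads:
  F[0-1] = -3409.4860 N (compression)
  F[0-2] = -2626.4874 N (compression)
  F[1-2] = +3080.3553 N (tension)
  F[1-3] = -1954.8222 N (compression)
  F[2-3] = -3034.2316 N (compression)
  F[2-4] = -816.2296 N (compression)
  F[3-4] = +2639.4689 N (tension)
  F[3-5] = +665.4323 N (tension)
  F[4-5] = -14.5139 N (compression)
  Rx@0 = +3565.1400 N
  Ry@0 = +3277.7319 N
  Ry@4 = -2497.2519 N

-1954.822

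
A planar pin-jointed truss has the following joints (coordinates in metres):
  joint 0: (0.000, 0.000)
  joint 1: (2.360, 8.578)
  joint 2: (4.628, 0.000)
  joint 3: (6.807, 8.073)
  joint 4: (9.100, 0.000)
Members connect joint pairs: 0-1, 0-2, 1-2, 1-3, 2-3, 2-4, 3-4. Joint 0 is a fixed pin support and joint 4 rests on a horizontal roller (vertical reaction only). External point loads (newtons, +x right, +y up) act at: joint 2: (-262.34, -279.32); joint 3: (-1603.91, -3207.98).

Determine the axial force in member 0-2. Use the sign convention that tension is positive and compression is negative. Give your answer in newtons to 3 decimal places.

-1214.622

N=5 nodes, M=7 members, R=3 reactions → 2N=10, M+R=10
member 0 (0-1): L=8.8967, (cx,cy)=(0.2653,0.9642)
member 1 (0-2): L=4.6280, (cx,cy)=(1.0000,0.0000)
member 2 (1-2): L=8.8728, (cx,cy)=(0.2556,-0.9668)
member 3 (1-3): L=4.4756, (cx,cy)=(0.9936,-0.1128)
member 4 (2-3): L=8.3619, (cx,cy)=(0.2606,0.9655)
member 5 (2-4): L=4.4720, (cx,cy)=(1.0000,0.0000)
member 6 (3-4): L=8.3923, (cx,cy)=(0.2732,-0.9619)
solve A·x = −loads:
  F[0-1] = -2456.5074 N (compression)
  F[0-2] = -1214.6216 N (compression)
  F[1-2] = +2604.6369 N (tension)
  F[1-3] = -1325.8767 N (compression)
  F[2-3] = -2318.9053 N (compression)
  F[2-4] = +317.7753 N (tension)
  F[3-4] = -1163.0505 N (compression)
  Rx@0 = +1866.2500 N
  Ry@0 = +2368.5036 N
  Ry@4 = +1118.7964 N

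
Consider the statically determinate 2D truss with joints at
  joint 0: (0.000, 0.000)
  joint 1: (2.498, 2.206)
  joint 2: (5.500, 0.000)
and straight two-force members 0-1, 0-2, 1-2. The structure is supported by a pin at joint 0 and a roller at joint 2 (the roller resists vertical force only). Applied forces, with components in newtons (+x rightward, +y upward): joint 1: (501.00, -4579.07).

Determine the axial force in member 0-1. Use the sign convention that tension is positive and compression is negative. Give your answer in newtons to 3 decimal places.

-3472.212

N=3 nodes, M=3 members, R=3 reactions → 2N=6, M+R=6
member 0 (0-1): L=3.3326, (cx,cy)=(0.7496,0.6619)
member 1 (0-2): L=5.5000, (cx,cy)=(1.0000,0.0000)
member 2 (1-2): L=3.7254, (cx,cy)=(0.8058,-0.5922)
solve A·x = −loads:
  F[0-1] = -3472.2121 N (compression)
  F[0-2] = +3103.6228 N (tension)
  F[1-2] = -3851.4883 N (compression)
  Rx@0 = -501.0000 N
  Ry@0 = +2298.3931 N
  Ry@2 = +2280.6769 N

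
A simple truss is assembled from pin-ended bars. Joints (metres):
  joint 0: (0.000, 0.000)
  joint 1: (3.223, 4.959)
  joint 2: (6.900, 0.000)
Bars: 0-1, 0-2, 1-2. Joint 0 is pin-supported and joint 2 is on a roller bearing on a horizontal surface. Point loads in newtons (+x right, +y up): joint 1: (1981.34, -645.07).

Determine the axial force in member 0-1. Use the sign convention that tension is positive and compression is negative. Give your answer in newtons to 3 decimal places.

1288.326

N=3 nodes, M=3 members, R=3 reactions → 2N=6, M+R=6
member 0 (0-1): L=5.9143, (cx,cy)=(0.5449,0.8385)
member 1 (0-2): L=6.9000, (cx,cy)=(1.0000,0.0000)
member 2 (1-2): L=6.1735, (cx,cy)=(0.5956,-0.8033)
solve A·x = −loads:
  F[0-1] = +1288.3260 N (tension)
  F[0-2] = +1279.2709 N (tension)
  F[1-2] = -2147.8296 N (compression)
  Rx@0 = -1981.3400 N
  Ry@0 = -1080.2236 N
  Ry@2 = +1725.2936 N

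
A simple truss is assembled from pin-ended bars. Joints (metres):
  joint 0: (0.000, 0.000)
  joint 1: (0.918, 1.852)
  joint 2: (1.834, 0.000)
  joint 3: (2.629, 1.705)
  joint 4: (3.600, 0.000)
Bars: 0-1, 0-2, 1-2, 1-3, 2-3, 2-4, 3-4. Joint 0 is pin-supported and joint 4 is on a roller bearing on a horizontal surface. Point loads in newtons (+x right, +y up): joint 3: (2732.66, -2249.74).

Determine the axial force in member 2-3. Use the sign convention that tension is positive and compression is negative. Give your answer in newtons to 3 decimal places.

N=5 nodes, M=7 members, R=3 reactions → 2N=10, M+R=10
member 0 (0-1): L=2.0670, (cx,cy)=(0.4441,0.8960)
member 1 (0-2): L=1.8340, (cx,cy)=(1.0000,0.0000)
member 2 (1-2): L=2.0661, (cx,cy)=(0.4433,-0.8964)
member 3 (1-3): L=1.7173, (cx,cy)=(0.9963,-0.0856)
member 4 (2-3): L=1.8812, (cx,cy)=(0.4226,0.9063)
member 5 (2-4): L=1.7660, (cx,cy)=(1.0000,0.0000)
member 6 (3-4): L=1.9621, (cx,cy)=(0.4949,-0.8690)
solve A·x = −loads:
  F[0-1] = +767.2280 N (tension)
  F[0-2] = +2391.9228 N (tension)
  F[1-2] = -835.0417 N (compression)
  F[1-3] = +713.5616 N (tension)
  F[2-3] = +825.8613 N (tension)
  F[2-4] = +1672.7131 N (tension)
  F[3-4] = -3380.0649 N (compression)
  Rx@0 = -2732.6600 N
  Ry@0 = -687.4133 N
  Ry@4 = +2937.1533 N

825.861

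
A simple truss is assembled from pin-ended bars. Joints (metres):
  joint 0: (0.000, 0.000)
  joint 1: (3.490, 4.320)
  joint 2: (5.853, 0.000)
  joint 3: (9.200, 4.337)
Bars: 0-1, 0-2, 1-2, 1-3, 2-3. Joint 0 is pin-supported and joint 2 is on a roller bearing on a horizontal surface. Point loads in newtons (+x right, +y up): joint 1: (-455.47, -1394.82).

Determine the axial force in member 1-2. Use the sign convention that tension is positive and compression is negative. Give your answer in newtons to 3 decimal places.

N=4 nodes, M=5 members, R=3 reactions → 2N=8, M+R=8
member 0 (0-1): L=5.5536, (cx,cy)=(0.6284,0.7779)
member 1 (0-2): L=5.8530, (cx,cy)=(1.0000,0.0000)
member 2 (1-2): L=4.9240, (cx,cy)=(0.4799,-0.8773)
member 3 (1-3): L=5.7100, (cx,cy)=(1.0000,0.0030)
member 4 (2-3): L=5.4783, (cx,cy)=(0.6110,0.7917)
solve A·x = −loads:
  F[0-1] = -1156.0978 N (compression)
  F[0-2] = +271.0461 N (tension)
  F[1-2] = -564.8081 N (compression)
  F[1-3] = +0.0000 N (tension)
  F[2-3] = +0.0000 N (tension)
  Rx@0 = +455.4700 N
  Ry@0 = +899.2978 N
  Ry@2 = +495.5222 N

-564.808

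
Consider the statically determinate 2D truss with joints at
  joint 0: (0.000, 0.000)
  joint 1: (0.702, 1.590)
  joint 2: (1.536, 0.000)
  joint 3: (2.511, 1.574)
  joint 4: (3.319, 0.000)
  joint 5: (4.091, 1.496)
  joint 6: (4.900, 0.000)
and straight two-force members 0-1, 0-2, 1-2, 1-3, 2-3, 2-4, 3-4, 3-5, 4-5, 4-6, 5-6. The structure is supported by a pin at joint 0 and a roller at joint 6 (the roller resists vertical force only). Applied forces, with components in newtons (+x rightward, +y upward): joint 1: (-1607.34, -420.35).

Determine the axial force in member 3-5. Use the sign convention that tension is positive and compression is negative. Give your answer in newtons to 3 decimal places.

476.023

N=7 nodes, M=11 members, R=3 reactions → 2N=14, M+R=14
member 0 (0-1): L=1.7381, (cx,cy)=(0.4039,0.9148)
member 1 (0-2): L=1.5360, (cx,cy)=(1.0000,0.0000)
member 2 (1-2): L=1.7955, (cx,cy)=(0.4645,-0.8856)
member 3 (1-3): L=1.8091, (cx,cy)=(1.0000,-0.0088)
member 4 (2-3): L=1.8515, (cx,cy)=(0.5266,0.8501)
member 5 (2-4): L=1.7830, (cx,cy)=(1.0000,0.0000)
member 6 (3-4): L=1.7693, (cx,cy)=(0.4567,-0.8896)
member 7 (3-5): L=1.5819, (cx,cy)=(0.9988,-0.0493)
member 8 (4-5): L=1.6834, (cx,cy)=(0.4586,0.8887)
member 9 (4-6): L=1.5810, (cx,cy)=(1.0000,0.0000)
member 10 (5-6): L=1.7007, (cx,cy)=(0.4757,-0.8796)
solve A·x = −loads:
  F[0-1] = -963.8050 N (compression)
  F[0-2] = -1218.0638 N (compression)
  F[1-2] = +511.1631 N (tension)
  F[1-3] = +980.6637 N (tension)
  F[2-3] = -532.4813 N (compression)
  F[2-4] = -700.2227 N (compression)
  F[3-4] = +492.1968 N (tension)
  F[3-5] = +476.0234 N (tension)
  F[4-5] = -492.7380 N (compression)
  F[4-6] = -249.4834 N (compression)
  F[5-6] = +524.4808 N (tension)
  Rx@0 = +1607.3400 N
  Ry@0 = +881.6939 N
  Ry@6 = -461.3439 N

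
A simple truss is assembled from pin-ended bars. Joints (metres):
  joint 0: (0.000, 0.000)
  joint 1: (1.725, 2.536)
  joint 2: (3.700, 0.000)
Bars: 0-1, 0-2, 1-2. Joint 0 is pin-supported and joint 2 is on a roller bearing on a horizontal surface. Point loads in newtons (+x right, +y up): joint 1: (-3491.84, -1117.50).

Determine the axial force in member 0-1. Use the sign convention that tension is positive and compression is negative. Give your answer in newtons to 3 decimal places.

-3615.937

N=3 nodes, M=3 members, R=3 reactions → 2N=6, M+R=6
member 0 (0-1): L=3.0671, (cx,cy)=(0.5624,0.8268)
member 1 (0-2): L=3.7000, (cx,cy)=(1.0000,0.0000)
member 2 (1-2): L=3.2143, (cx,cy)=(0.6144,-0.7890)
solve A·x = −loads:
  F[0-1] = -3615.9374 N (compression)
  F[0-2] = -1458.1430 N (compression)
  F[1-2] = +2373.1410 N (tension)
  Rx@0 = +3491.8400 N
  Ry@0 = +2989.8294 N
  Ry@2 = -1872.3294 N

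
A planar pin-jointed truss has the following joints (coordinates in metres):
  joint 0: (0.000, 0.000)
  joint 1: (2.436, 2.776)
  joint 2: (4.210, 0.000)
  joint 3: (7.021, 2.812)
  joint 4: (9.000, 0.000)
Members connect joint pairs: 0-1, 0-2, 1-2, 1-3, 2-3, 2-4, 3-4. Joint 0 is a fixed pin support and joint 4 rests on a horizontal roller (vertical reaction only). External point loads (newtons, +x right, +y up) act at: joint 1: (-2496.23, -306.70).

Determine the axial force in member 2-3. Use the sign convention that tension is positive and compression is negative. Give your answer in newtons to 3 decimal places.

N=5 nodes, M=7 members, R=3 reactions → 2N=10, M+R=10
member 0 (0-1): L=3.6933, (cx,cy)=(0.6596,0.7516)
member 1 (0-2): L=4.2100, (cx,cy)=(1.0000,0.0000)
member 2 (1-2): L=3.2944, (cx,cy)=(0.5385,-0.8426)
member 3 (1-3): L=4.5851, (cx,cy)=(1.0000,0.0079)
member 4 (2-3): L=3.9761, (cx,cy)=(0.7070,0.7072)
member 5 (2-4): L=4.7900, (cx,cy)=(1.0000,0.0000)
member 6 (3-4): L=3.4386, (cx,cy)=(0.5755,-0.8178)
solve A·x = −loads:
  F[0-1] = -1321.9616 N (compression)
  F[0-2] = -1624.2940 N (compression)
  F[1-2] = +826.2118 N (tension)
  F[1-3] = +1179.4276 N (tension)
  F[2-3] = -984.3934 N (compression)
  F[2-4] = -483.4438 N (compression)
  F[3-4] = +839.9984 N (tension)
  Rx@0 = +2496.2300 N
  Ry@0 = +993.6348 N
  Ry@4 = -686.9348 N

-984.393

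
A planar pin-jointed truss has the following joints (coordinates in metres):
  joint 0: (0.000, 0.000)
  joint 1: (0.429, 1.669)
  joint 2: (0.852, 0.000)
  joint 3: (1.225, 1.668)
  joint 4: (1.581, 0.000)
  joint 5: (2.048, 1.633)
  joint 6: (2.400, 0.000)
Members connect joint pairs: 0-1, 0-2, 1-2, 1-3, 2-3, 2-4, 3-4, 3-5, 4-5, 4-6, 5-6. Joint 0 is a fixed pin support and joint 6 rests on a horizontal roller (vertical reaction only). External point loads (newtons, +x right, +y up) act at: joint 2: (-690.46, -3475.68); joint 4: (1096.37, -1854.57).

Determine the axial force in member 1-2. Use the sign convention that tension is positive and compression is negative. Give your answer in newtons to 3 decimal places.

N=7 nodes, M=11 members, R=3 reactions → 2N=14, M+R=14
member 0 (0-1): L=1.7233, (cx,cy)=(0.2489,0.9685)
member 1 (0-2): L=0.8520, (cx,cy)=(1.0000,0.0000)
member 2 (1-2): L=1.7218, (cx,cy)=(0.2457,-0.9694)
member 3 (1-3): L=0.7960, (cx,cy)=(1.0000,-0.0013)
member 4 (2-3): L=1.7092, (cx,cy)=(0.2182,0.9759)
member 5 (2-4): L=0.7290, (cx,cy)=(1.0000,0.0000)
member 6 (3-4): L=1.7056, (cx,cy)=(0.2087,-0.9780)
member 7 (3-5): L=0.8237, (cx,cy)=(0.9991,-0.0425)
member 8 (4-5): L=1.6985, (cx,cy)=(0.2750,0.9615)
member 9 (4-6): L=0.8190, (cx,cy)=(1.0000,0.0000)
member 10 (5-6): L=1.6705, (cx,cy)=(0.2107,-0.9775)
solve A·x = −loads:
  F[0-1] = -2968.1315 N (compression)
  F[0-2] = +1144.8196 N (tension)
  F[1-2] = +2967.4782 N (tension)
  F[1-3] = -1467.9534 N (compression)
  F[2-3] = +613.9482 N (tension)
  F[2-4] = +2430.3396 N (tension)
  F[3-4] = -561.6199 N (compression)
  F[3-5] = -1217.8434 N (compression)
  F[4-5] = +2500.1834 N (tension)
  F[4-6] = +529.3072 N (tension)
  F[5-6] = -2511.9639 N (compression)
  Rx@0 = -405.9100 N
  Ry@0 = +2874.6856 N
  Ry@6 = +2455.5644 N

2967.478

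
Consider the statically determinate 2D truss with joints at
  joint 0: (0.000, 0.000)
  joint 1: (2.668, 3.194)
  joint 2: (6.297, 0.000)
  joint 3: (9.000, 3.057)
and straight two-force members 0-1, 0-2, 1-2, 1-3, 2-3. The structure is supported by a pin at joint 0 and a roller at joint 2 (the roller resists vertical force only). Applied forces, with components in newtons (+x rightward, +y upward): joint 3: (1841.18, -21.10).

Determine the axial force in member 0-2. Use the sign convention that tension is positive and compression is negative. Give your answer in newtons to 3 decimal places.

1086.978

N=4 nodes, M=5 members, R=3 reactions → 2N=8, M+R=8
member 0 (0-1): L=4.1617, (cx,cy)=(0.6411,0.7675)
member 1 (0-2): L=6.2970, (cx,cy)=(1.0000,0.0000)
member 2 (1-2): L=4.8344, (cx,cy)=(0.7507,-0.6607)
member 3 (1-3): L=6.3335, (cx,cy)=(0.9998,-0.0216)
member 4 (2-3): L=4.0806, (cx,cy)=(0.6624,0.7492)
solve A·x = −loads:
  F[0-1] = +1176.4509 N (tension)
  F[0-2] = +1086.9784 N (tension)
  F[1-2] = -1426.3673 N (compression)
  F[1-3] = +1825.3517 N (tension)
  F[2-3] = +24.5402 N (tension)
  Rx@0 = -1841.1800 N
  Ry@0 = -902.8935 N
  Ry@2 = +923.9935 N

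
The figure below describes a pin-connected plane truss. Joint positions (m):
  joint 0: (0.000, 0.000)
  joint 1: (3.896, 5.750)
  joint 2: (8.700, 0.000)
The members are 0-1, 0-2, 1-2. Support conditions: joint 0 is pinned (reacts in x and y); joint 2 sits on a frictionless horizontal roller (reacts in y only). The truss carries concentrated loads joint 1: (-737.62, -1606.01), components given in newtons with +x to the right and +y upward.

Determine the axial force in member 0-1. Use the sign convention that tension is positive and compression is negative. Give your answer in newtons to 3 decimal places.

-1660.083

N=3 nodes, M=3 members, R=3 reactions → 2N=6, M+R=6
member 0 (0-1): L=6.9456, (cx,cy)=(0.5609,0.8279)
member 1 (0-2): L=8.7000, (cx,cy)=(1.0000,0.0000)
member 2 (1-2): L=7.4927, (cx,cy)=(0.6412,-0.7674)
solve A·x = −loads:
  F[0-1] = -1660.0826 N (compression)
  F[0-2] = +193.5717 N (tension)
  F[1-2] = -301.9107 N (compression)
  Rx@0 = +737.6200 N
  Ry@0 = +1374.3203 N
  Ry@2 = +231.6897 N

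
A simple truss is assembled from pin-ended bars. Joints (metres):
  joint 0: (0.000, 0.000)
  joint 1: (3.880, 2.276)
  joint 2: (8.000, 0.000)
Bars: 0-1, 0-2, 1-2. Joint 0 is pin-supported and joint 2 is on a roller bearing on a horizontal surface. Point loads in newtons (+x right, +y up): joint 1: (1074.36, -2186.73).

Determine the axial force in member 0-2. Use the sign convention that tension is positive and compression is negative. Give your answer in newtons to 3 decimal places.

2473.121

N=3 nodes, M=3 members, R=3 reactions → 2N=6, M+R=6
member 0 (0-1): L=4.4983, (cx,cy)=(0.8626,0.5060)
member 1 (0-2): L=8.0000, (cx,cy)=(1.0000,0.0000)
member 2 (1-2): L=4.7069, (cx,cy)=(0.8753,-0.4835)
solve A·x = −loads:
  F[0-1] = -1621.6568 N (compression)
  F[0-2] = +2473.1214 N (tension)
  F[1-2] = -2825.4000 N (compression)
  Rx@0 = -1074.3600 N
  Ry@0 = +820.5105 N
  Ry@2 = +1366.2195 N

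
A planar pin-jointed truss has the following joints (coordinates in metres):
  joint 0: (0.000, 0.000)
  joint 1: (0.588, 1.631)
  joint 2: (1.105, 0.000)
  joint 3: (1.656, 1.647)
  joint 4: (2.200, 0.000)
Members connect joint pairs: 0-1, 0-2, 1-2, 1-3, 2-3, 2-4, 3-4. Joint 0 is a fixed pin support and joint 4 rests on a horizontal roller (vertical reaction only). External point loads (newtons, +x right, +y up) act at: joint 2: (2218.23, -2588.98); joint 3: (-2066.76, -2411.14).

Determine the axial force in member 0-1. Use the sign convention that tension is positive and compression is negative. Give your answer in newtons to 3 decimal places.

N=5 nodes, M=7 members, R=3 reactions → 2N=10, M+R=10
member 0 (0-1): L=1.7338, (cx,cy)=(0.3391,0.9407)
member 1 (0-2): L=1.1050, (cx,cy)=(1.0000,0.0000)
member 2 (1-2): L=1.7110, (cx,cy)=(0.3022,-0.9533)
member 3 (1-3): L=1.0681, (cx,cy)=(0.9999,0.0150)
member 4 (2-3): L=1.7367, (cx,cy)=(0.3173,0.9483)
member 5 (2-4): L=1.0950, (cx,cy)=(1.0000,0.0000)
member 6 (3-4): L=1.7345, (cx,cy)=(0.3136,-0.9495)
solve A·x = −loads:
  F[0-1] = -3648.2904 N (compression)
  F[0-2] = +1388.7816 N (tension)
  F[1-2] = +3563.9946 N (tension)
  F[1-3] = -2314.4898 N (compression)
  F[2-3] = -852.4570 N (compression)
  F[2-4] = +517.9241 N (tension)
  F[3-4] = -1651.3740 N (compression)
  Rx@0 = -151.4700 N
  Ry@0 = +3432.0668 N
  Ry@4 = +1568.0532 N

-3648.290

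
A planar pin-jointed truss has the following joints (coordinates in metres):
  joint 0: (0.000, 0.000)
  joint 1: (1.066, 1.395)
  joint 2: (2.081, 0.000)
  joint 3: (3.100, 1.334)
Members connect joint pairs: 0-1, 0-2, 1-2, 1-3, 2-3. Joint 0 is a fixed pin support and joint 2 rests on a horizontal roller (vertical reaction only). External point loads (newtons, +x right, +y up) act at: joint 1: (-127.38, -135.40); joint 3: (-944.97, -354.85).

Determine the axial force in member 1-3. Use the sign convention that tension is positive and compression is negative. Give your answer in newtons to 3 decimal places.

N=4 nodes, M=5 members, R=3 reactions → 2N=8, M+R=8
member 0 (0-1): L=1.7557, (cx,cy)=(0.6072,0.7946)
member 1 (0-2): L=2.0810, (cx,cy)=(1.0000,0.0000)
member 2 (1-2): L=1.7252, (cx,cy)=(0.5883,-0.8086)
member 3 (1-3): L=2.0349, (cx,cy)=(0.9996,-0.0300)
member 4 (2-3): L=1.6787, (cx,cy)=(0.6070,0.7947)
solve A·x = −loads:
  F[0-1] = -734.2769 N (compression)
  F[0-2] = -626.5152 N (compression)
  F[1-2] = +578.5120 N (tension)
  F[1-3] = -659.1151 N (compression)
  F[2-3] = -471.3955 N (compression)
  Rx@0 = +1072.3500 N
  Ry@0 = +583.4329 N
  Ry@2 = -93.1829 N

-659.115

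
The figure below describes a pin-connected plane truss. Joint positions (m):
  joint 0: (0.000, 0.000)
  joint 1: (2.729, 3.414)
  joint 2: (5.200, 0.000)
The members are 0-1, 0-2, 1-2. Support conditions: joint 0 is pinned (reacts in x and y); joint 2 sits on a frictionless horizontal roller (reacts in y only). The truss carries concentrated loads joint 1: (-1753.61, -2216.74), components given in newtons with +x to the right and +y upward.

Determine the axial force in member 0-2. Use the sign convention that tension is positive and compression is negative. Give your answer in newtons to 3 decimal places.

N=3 nodes, M=3 members, R=3 reactions → 2N=6, M+R=6
member 0 (0-1): L=4.3707, (cx,cy)=(0.6244,0.7811)
member 1 (0-2): L=5.2000, (cx,cy)=(1.0000,0.0000)
member 2 (1-2): L=4.2144, (cx,cy)=(0.5863,-0.8101)
solve A·x = −loads:
  F[0-1] = -2822.4938 N (compression)
  F[0-2] = +8.7215 N (tension)
  F[1-2] = -14.8749 N (compression)
  Rx@0 = +1753.6100 N
  Ry@0 = +2204.6902 N
  Ry@2 = +12.0498 N

8.721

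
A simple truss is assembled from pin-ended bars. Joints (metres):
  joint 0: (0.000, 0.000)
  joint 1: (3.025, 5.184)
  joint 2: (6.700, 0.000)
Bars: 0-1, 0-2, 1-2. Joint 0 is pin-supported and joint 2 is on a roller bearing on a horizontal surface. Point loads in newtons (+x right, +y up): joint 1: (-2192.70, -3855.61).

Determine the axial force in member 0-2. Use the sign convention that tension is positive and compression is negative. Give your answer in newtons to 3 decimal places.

N=3 nodes, M=3 members, R=3 reactions → 2N=6, M+R=6
member 0 (0-1): L=6.0020, (cx,cy)=(0.5040,0.8637)
member 1 (0-2): L=6.7000, (cx,cy)=(1.0000,0.0000)
member 2 (1-2): L=6.3545, (cx,cy)=(0.5783,-0.8158)
solve A·x = −loads:
  F[0-1] = -4412.8325 N (compression)
  F[0-2] = +31.3470 N (tension)
  F[1-2] = -54.2024 N (compression)
  Rx@0 = +2192.7000 N
  Ry@0 = +3811.3916 N
  Ry@2 = +44.2184 N

31.347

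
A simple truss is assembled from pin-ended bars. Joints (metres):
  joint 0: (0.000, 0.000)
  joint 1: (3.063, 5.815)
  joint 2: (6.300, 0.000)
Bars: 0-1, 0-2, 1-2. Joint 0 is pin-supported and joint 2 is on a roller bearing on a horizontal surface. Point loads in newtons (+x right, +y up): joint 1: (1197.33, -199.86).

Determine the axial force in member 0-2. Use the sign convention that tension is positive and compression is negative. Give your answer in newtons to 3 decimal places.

669.291

N=3 nodes, M=3 members, R=3 reactions → 2N=6, M+R=6
member 0 (0-1): L=6.5724, (cx,cy)=(0.4660,0.8848)
member 1 (0-2): L=6.3000, (cx,cy)=(1.0000,0.0000)
member 2 (1-2): L=6.6553, (cx,cy)=(0.4864,-0.8737)
solve A·x = −loads:
  F[0-1] = +1133.0317 N (tension)
  F[0-2] = +669.2906 N (tension)
  F[1-2] = -1376.0576 N (compression)
  Rx@0 = -1197.3300 N
  Ry@0 = -1002.4646 N
  Ry@2 = +1202.3246 N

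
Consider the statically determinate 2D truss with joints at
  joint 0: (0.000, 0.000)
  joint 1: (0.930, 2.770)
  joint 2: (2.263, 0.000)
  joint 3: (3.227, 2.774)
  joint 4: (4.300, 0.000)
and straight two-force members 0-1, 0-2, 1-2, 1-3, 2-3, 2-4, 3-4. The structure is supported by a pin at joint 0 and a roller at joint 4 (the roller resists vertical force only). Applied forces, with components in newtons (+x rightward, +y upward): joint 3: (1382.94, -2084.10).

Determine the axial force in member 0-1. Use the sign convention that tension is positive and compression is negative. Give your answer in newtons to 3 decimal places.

N=5 nodes, M=7 members, R=3 reactions → 2N=10, M+R=10
member 0 (0-1): L=2.9220, (cx,cy)=(0.3183,0.9480)
member 1 (0-2): L=2.2630, (cx,cy)=(1.0000,0.0000)
member 2 (1-2): L=3.0741, (cx,cy)=(0.4336,-0.9011)
member 3 (1-3): L=2.2970, (cx,cy)=(1.0000,0.0017)
member 4 (2-3): L=2.9367, (cx,cy)=(0.3283,0.9446)
member 5 (2-4): L=2.0370, (cx,cy)=(1.0000,0.0000)
member 6 (3-4): L=2.9743, (cx,cy)=(0.3608,-0.9327)
solve A·x = −loads:
  F[0-1] = +392.5135 N (tension)
  F[0-2] = +1258.0106 N (tension)
  F[1-2] = -412.3584 N (compression)
  F[1-3] = +303.7407 N (tension)
  F[2-3] = +393.3697 N (tension)
  F[2-4] = +950.0736 N (tension)
  F[3-4] = -2633.5462 N (compression)
  Rx@0 = -1382.9400 N
  Ry@0 = -372.1015 N
  Ry@4 = +2456.2015 N

392.513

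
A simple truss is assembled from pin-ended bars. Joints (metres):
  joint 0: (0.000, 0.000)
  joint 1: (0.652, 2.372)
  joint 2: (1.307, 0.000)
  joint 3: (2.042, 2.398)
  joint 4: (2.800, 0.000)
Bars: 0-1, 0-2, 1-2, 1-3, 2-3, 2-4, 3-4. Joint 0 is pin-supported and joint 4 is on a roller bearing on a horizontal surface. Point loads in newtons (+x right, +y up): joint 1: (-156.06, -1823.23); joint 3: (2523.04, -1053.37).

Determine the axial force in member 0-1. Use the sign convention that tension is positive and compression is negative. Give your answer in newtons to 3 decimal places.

357.545

N=5 nodes, M=7 members, R=3 reactions → 2N=10, M+R=10
member 0 (0-1): L=2.4600, (cx,cy)=(0.2650,0.9642)
member 1 (0-2): L=1.3070, (cx,cy)=(1.0000,0.0000)
member 2 (1-2): L=2.4608, (cx,cy)=(0.2662,-0.9639)
member 3 (1-3): L=1.3902, (cx,cy)=(0.9998,0.0187)
member 4 (2-3): L=2.5081, (cx,cy)=(0.2930,0.9561)
member 5 (2-4): L=1.4930, (cx,cy)=(1.0000,0.0000)
member 6 (3-4): L=2.5149, (cx,cy)=(0.3014,-0.9535)
solve A·x = −loads:
  F[0-1] = +357.5453 N (tension)
  F[0-2] = +2272.2151 N (tension)
  F[1-2] = -2232.7273 N (compression)
  F[1-3] = +845.2721 N (tension)
  F[2-3] = +2251.0051 N (tension)
  F[2-4] = +1018.2609 N (tension)
  F[3-4] = -3378.4618 N (compression)
  Rx@0 = -2366.9800 N
  Ry@0 = -344.7583 N
  Ry@4 = +3221.3583 N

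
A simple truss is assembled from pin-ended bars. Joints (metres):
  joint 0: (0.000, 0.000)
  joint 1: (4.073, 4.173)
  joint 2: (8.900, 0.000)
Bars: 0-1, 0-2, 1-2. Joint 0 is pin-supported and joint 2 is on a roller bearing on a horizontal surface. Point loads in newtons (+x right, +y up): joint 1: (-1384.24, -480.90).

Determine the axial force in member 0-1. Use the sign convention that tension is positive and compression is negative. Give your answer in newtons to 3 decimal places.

-1271.410

N=3 nodes, M=3 members, R=3 reactions → 2N=6, M+R=6
member 0 (0-1): L=5.8312, (cx,cy)=(0.6985,0.7156)
member 1 (0-2): L=8.9000, (cx,cy)=(1.0000,0.0000)
member 2 (1-2): L=6.3807, (cx,cy)=(0.7565,-0.6540)
solve A·x = −loads:
  F[0-1] = -1271.4099 N (compression)
  F[0-2] = -496.1853 N (compression)
  F[1-2] = +655.9001 N (tension)
  Rx@0 = +1384.2400 N
  Ry@0 = +909.8582 N
  Ry@2 = -428.9582 N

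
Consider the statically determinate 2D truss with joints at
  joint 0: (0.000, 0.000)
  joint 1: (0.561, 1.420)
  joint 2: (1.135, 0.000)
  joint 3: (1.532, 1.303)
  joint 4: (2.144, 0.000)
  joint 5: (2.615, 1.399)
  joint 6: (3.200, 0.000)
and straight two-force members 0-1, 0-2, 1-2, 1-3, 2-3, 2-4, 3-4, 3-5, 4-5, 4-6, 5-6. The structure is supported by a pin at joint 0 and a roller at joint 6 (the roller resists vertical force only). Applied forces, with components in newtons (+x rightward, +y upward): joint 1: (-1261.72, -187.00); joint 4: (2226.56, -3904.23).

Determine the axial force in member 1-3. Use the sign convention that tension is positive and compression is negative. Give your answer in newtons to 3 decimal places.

-278.762

N=7 nodes, M=11 members, R=3 reactions → 2N=14, M+R=14
member 0 (0-1): L=1.5268, (cx,cy)=(0.3674,0.9300)
member 1 (0-2): L=1.1350, (cx,cy)=(1.0000,0.0000)
member 2 (1-2): L=1.5316, (cx,cy)=(0.3748,-0.9271)
member 3 (1-3): L=0.9780, (cx,cy)=(0.9928,-0.1196)
member 4 (2-3): L=1.3621, (cx,cy)=(0.2915,0.9566)
member 5 (2-4): L=1.0090, (cx,cy)=(1.0000,0.0000)
member 6 (3-4): L=1.4396, (cx,cy)=(0.4251,-0.9051)
member 7 (3-5): L=1.0872, (cx,cy)=(0.9961,0.0883)
member 8 (4-5): L=1.4762, (cx,cy)=(0.3191,0.9477)
member 9 (4-6): L=1.0560, (cx,cy)=(1.0000,0.0000)
member 10 (5-6): L=1.5164, (cx,cy)=(0.3858,-0.9226)
solve A·x = −loads:
  F[0-1] = -2153.1126 N (compression)
  F[0-2] = +1755.9688 N (tension)
  F[1-2] = +1994.1856 N (tension)
  F[1-3] = -278.7622 N (compression)
  F[2-3] = -1932.7597 N (compression)
  F[2-4] = +3066.6304 N (tension)
  F[3-4] = +1846.6290 N (tension)
  F[3-5] = -1631.4960 N (compression)
  F[4-5] = +2355.9274 N (tension)
  F[4-6] = +873.4143 N (tension)
  F[5-6] = -2263.9882 N (compression)
  Rx@0 = -964.8400 N
  Ry@0 = +2002.5007 N
  Ry@6 = +2088.7293 N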